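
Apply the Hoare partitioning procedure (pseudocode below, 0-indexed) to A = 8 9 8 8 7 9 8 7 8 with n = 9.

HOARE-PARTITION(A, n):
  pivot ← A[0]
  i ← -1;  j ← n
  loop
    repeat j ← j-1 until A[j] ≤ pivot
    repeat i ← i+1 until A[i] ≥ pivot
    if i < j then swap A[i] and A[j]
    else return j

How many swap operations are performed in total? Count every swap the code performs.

4

pivot = A[0] = 8; i = -1, j = 9
j→8 (A[8]=8≤8), i→0 (A[0]=8≥8); i<j, swap → 8 9 8 8 7 9 8 7 8
j→7 (A[7]=7≤8), i→1 (A[1]=9≥8); i<j, swap → 8 7 8 8 7 9 8 9 8
j→6 (A[6]=8≤8), i→2 (A[2]=8≥8); i<j, swap → 8 7 8 8 7 9 8 9 8
j→4 (A[4]=7≤8), i→3 (A[3]=8≥8); i<j, swap → 8 7 8 7 8 9 8 9 8
j→3, i→4; i≥j, return j=3. A = 8 7 8 7 8 9 8 9 8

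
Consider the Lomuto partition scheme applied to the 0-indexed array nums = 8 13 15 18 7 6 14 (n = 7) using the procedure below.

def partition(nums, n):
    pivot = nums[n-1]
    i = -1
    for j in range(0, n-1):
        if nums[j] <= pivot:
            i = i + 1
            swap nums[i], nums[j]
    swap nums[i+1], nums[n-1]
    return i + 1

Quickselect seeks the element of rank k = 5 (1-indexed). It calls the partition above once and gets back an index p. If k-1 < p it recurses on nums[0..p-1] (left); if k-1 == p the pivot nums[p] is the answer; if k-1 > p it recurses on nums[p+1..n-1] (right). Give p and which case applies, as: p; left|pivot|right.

4; pivot

pivot=14, i=-1
j=0: 8≤14, i=0, swap(0,0) ⇒ 8 13 15 18 7 6 14
j=1: 13≤14, i=1, swap(1,1) ⇒ 8 13 15 18 7 6 14
j=2: 15>14, skip
j=3: 18>14, skip
j=4: 7≤14, i=2, swap(2,4) ⇒ 8 13 7 18 15 6 14
j=5: 6≤14, i=3, swap(3,5) ⇒ 8 13 7 6 15 18 14
swap(4,6) ⇒ 8 13 7 6 14 18 15; return 4
p = 4; k-1 = 4 == 4 ⇒ pivot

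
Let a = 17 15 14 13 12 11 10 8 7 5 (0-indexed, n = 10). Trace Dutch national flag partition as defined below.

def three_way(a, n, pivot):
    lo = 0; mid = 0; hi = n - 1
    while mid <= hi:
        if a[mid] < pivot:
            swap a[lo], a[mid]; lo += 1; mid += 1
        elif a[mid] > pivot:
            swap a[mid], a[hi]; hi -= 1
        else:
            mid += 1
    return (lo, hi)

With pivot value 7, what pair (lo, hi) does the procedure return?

lo=0 mid=0 hi=9
17>7: swap(0,9), hi=8 ⇒ 5 15 14 13 12 11 10 8 7 17
5<7: swap(0,0), lo=1 mid=1 ⇒ 5 15 14 13 12 11 10 8 7 17
15>7: swap(1,8), hi=7 ⇒ 5 7 14 13 12 11 10 8 15 17
7=7: mid=2
14>7: swap(2,7), hi=6 ⇒ 5 7 8 13 12 11 10 14 15 17
8>7: swap(2,6), hi=5 ⇒ 5 7 10 13 12 11 8 14 15 17
10>7: swap(2,5), hi=4 ⇒ 5 7 11 13 12 10 8 14 15 17
11>7: swap(2,4), hi=3 ⇒ 5 7 12 13 11 10 8 14 15 17
12>7: swap(2,3), hi=2 ⇒ 5 7 13 12 11 10 8 14 15 17
13>7: swap(2,2), hi=1 ⇒ 5 7 13 12 11 10 8 14 15 17
done. lo=1 hi=1; a=5 7 13 12 11 10 8 14 15 17

(1, 1)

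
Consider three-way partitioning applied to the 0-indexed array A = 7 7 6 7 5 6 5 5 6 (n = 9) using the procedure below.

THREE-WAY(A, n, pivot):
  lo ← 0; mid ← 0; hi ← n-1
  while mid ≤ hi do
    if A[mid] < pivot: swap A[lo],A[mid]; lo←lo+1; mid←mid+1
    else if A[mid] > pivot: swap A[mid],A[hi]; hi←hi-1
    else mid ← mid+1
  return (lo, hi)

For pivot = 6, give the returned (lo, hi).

lo=0 mid=0 hi=8
7>6: swap(0,8), hi=7 ⇒ 6 7 6 7 5 6 5 5 7
6=6: mid=1
7>6: swap(1,7), hi=6 ⇒ 6 5 6 7 5 6 5 7 7
5<6: swap(0,1), lo=1 mid=2 ⇒ 5 6 6 7 5 6 5 7 7
6=6: mid=3
7>6: swap(3,6), hi=5 ⇒ 5 6 6 5 5 6 7 7 7
5<6: swap(1,3), lo=2 mid=4 ⇒ 5 5 6 6 5 6 7 7 7
5<6: swap(2,4), lo=3 mid=5 ⇒ 5 5 5 6 6 6 7 7 7
6=6: mid=6
done. lo=3 hi=5; A=5 5 5 6 6 6 7 7 7

(3, 5)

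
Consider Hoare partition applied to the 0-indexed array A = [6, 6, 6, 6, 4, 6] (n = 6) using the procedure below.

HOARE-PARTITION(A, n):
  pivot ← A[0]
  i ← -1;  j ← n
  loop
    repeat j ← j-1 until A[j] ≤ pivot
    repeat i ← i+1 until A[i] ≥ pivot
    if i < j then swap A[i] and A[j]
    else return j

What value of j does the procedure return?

2

pivot=6
j stops at 5 (6), i stops at 0 (6); swap ⇒ [6, 6, 6, 6, 4, 6]
j stops at 4 (4), i stops at 1 (6); swap ⇒ [6, 4, 6, 6, 6, 6]
j stops at 3 (6), i stops at 2 (6); swap ⇒ [6, 4, 6, 6, 6, 6]
j stops at 2, i stops at 3; i≥j ⇒ return 2. A=[6, 4, 6, 6, 6, 6]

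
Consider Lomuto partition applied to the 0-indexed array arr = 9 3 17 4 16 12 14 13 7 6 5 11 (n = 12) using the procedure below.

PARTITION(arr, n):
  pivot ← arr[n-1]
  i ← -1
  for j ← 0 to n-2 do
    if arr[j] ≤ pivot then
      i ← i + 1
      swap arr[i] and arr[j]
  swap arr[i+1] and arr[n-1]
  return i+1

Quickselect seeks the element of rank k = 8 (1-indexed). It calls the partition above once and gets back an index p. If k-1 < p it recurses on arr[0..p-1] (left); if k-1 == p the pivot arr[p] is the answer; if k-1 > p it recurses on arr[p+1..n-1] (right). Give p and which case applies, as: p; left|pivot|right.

6; right

pivot=11, i=-1
j=0: 9≤11, i=0, swap(0,0) ⇒ 9 3 17 4 16 12 14 13 7 6 5 11
j=1: 3≤11, i=1, swap(1,1) ⇒ 9 3 17 4 16 12 14 13 7 6 5 11
j=2: 17>11, skip
j=3: 4≤11, i=2, swap(2,3) ⇒ 9 3 4 17 16 12 14 13 7 6 5 11
j=4: 16>11, skip
j=5: 12>11, skip
j=6: 14>11, skip
j=7: 13>11, skip
j=8: 7≤11, i=3, swap(3,8) ⇒ 9 3 4 7 16 12 14 13 17 6 5 11
j=9: 6≤11, i=4, swap(4,9) ⇒ 9 3 4 7 6 12 14 13 17 16 5 11
j=10: 5≤11, i=5, swap(5,10) ⇒ 9 3 4 7 6 5 14 13 17 16 12 11
swap(6,11) ⇒ 9 3 4 7 6 5 11 13 17 16 12 14; return 6
p = 6; k-1 = 7 > 6 ⇒ right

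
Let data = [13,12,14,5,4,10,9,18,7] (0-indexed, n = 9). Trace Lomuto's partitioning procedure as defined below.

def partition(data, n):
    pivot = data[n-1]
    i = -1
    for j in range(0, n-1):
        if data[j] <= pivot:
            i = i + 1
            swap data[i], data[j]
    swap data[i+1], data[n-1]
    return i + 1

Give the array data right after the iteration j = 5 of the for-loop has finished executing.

pivot=7, i=-1
j=0: 13>7, skip
j=1: 12>7, skip
j=2: 14>7, skip
j=3: 5≤7, i=0, swap(0,3) ⇒ [5,12,14,13,4,10,9,18,7]
j=4: 4≤7, i=1, swap(1,4) ⇒ [5,4,14,13,12,10,9,18,7]
j=5: 10>7, skip
(after j=5) data = [5,4,14,13,12,10,9,18,7]

[5,4,14,13,12,10,9,18,7]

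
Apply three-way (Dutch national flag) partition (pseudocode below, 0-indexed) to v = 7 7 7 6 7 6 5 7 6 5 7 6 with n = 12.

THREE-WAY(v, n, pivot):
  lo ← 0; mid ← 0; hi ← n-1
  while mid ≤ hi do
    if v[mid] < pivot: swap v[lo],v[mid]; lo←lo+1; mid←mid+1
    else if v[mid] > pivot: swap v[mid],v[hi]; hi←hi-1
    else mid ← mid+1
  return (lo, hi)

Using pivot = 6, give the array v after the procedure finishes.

5 5 6 6 6 6 7 7 7 7 7 7

pivot = 6; lo=0, mid=0, hi=11
v[mid]=7>6: swap v[0],v[11]; hi=10 → 6 7 7 6 7 6 5 7 6 5 7 7
v[mid]=6=6: mid=1
v[mid]=7>6: swap v[1],v[10]; hi=9 → 6 7 7 6 7 6 5 7 6 5 7 7
v[mid]=7>6: swap v[1],v[9]; hi=8 → 6 5 7 6 7 6 5 7 6 7 7 7
v[mid]=5<6: swap v[0],v[1]; lo=1,mid=2 → 5 6 7 6 7 6 5 7 6 7 7 7
v[mid]=7>6: swap v[2],v[8]; hi=7 → 5 6 6 6 7 6 5 7 7 7 7 7
v[mid]=6=6: mid=3
v[mid]=6=6: mid=4
v[mid]=7>6: swap v[4],v[7]; hi=6 → 5 6 6 6 7 6 5 7 7 7 7 7
v[mid]=7>6: swap v[4],v[6]; hi=5 → 5 6 6 6 5 6 7 7 7 7 7 7
v[mid]=5<6: swap v[1],v[4]; lo=2,mid=5 → 5 5 6 6 6 6 7 7 7 7 7 7
v[mid]=6=6: mid=6
end: lo=2, hi=5; v = 5 5 6 6 6 6 7 7 7 7 7 7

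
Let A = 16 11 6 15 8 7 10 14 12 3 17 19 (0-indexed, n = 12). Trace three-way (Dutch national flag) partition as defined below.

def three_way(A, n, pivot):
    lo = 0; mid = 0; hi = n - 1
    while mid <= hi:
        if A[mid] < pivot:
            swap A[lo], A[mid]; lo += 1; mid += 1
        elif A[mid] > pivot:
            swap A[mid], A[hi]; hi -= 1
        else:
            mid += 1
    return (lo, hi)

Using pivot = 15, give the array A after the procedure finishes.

lo=0 mid=0 hi=11
16>15: swap(0,11), hi=10 ⇒ 19 11 6 15 8 7 10 14 12 3 17 16
19>15: swap(0,10), hi=9 ⇒ 17 11 6 15 8 7 10 14 12 3 19 16
17>15: swap(0,9), hi=8 ⇒ 3 11 6 15 8 7 10 14 12 17 19 16
3<15: swap(0,0), lo=1 mid=1 ⇒ 3 11 6 15 8 7 10 14 12 17 19 16
11<15: swap(1,1), lo=2 mid=2 ⇒ 3 11 6 15 8 7 10 14 12 17 19 16
6<15: swap(2,2), lo=3 mid=3 ⇒ 3 11 6 15 8 7 10 14 12 17 19 16
15=15: mid=4
8<15: swap(3,4), lo=4 mid=5 ⇒ 3 11 6 8 15 7 10 14 12 17 19 16
7<15: swap(4,5), lo=5 mid=6 ⇒ 3 11 6 8 7 15 10 14 12 17 19 16
10<15: swap(5,6), lo=6 mid=7 ⇒ 3 11 6 8 7 10 15 14 12 17 19 16
14<15: swap(6,7), lo=7 mid=8 ⇒ 3 11 6 8 7 10 14 15 12 17 19 16
12<15: swap(7,8), lo=8 mid=9 ⇒ 3 11 6 8 7 10 14 12 15 17 19 16
done. lo=8 hi=8; A=3 11 6 8 7 10 14 12 15 17 19 16

3 11 6 8 7 10 14 12 15 17 19 16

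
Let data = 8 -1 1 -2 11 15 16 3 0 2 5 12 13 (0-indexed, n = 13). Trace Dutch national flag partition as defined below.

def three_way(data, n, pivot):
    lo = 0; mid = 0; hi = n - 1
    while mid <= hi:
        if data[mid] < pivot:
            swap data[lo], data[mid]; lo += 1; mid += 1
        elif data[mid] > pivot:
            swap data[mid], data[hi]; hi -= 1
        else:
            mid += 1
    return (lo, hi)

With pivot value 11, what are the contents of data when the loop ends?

lo=0 mid=0 hi=12
8<11: swap(0,0), lo=1 mid=1 ⇒ 8 -1 1 -2 11 15 16 3 0 2 5 12 13
-1<11: swap(1,1), lo=2 mid=2 ⇒ 8 -1 1 -2 11 15 16 3 0 2 5 12 13
1<11: swap(2,2), lo=3 mid=3 ⇒ 8 -1 1 -2 11 15 16 3 0 2 5 12 13
-2<11: swap(3,3), lo=4 mid=4 ⇒ 8 -1 1 -2 11 15 16 3 0 2 5 12 13
11=11: mid=5
15>11: swap(5,12), hi=11 ⇒ 8 -1 1 -2 11 13 16 3 0 2 5 12 15
13>11: swap(5,11), hi=10 ⇒ 8 -1 1 -2 11 12 16 3 0 2 5 13 15
12>11: swap(5,10), hi=9 ⇒ 8 -1 1 -2 11 5 16 3 0 2 12 13 15
5<11: swap(4,5), lo=5 mid=6 ⇒ 8 -1 1 -2 5 11 16 3 0 2 12 13 15
16>11: swap(6,9), hi=8 ⇒ 8 -1 1 -2 5 11 2 3 0 16 12 13 15
2<11: swap(5,6), lo=6 mid=7 ⇒ 8 -1 1 -2 5 2 11 3 0 16 12 13 15
3<11: swap(6,7), lo=7 mid=8 ⇒ 8 -1 1 -2 5 2 3 11 0 16 12 13 15
0<11: swap(7,8), lo=8 mid=9 ⇒ 8 -1 1 -2 5 2 3 0 11 16 12 13 15
done. lo=8 hi=8; data=8 -1 1 -2 5 2 3 0 11 16 12 13 15

8 -1 1 -2 5 2 3 0 11 16 12 13 15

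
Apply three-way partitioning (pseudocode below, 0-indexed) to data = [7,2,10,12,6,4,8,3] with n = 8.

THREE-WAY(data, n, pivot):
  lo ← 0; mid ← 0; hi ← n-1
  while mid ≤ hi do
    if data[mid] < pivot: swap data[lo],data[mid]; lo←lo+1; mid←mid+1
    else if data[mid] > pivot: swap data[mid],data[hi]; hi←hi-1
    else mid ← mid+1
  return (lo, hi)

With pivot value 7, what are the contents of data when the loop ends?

[2,3,4,6,7,8,12,10]

pivot = 7; lo=0, mid=0, hi=7
data[mid]=7=7: mid=1
data[mid]=2<7: swap data[0],data[1]; lo=1,mid=2 → [2,7,10,12,6,4,8,3]
data[mid]=10>7: swap data[2],data[7]; hi=6 → [2,7,3,12,6,4,8,10]
data[mid]=3<7: swap data[1],data[2]; lo=2,mid=3 → [2,3,7,12,6,4,8,10]
data[mid]=12>7: swap data[3],data[6]; hi=5 → [2,3,7,8,6,4,12,10]
data[mid]=8>7: swap data[3],data[5]; hi=4 → [2,3,7,4,6,8,12,10]
data[mid]=4<7: swap data[2],data[3]; lo=3,mid=4 → [2,3,4,7,6,8,12,10]
data[mid]=6<7: swap data[3],data[4]; lo=4,mid=5 → [2,3,4,6,7,8,12,10]
end: lo=4, hi=4; data = [2,3,4,6,7,8,12,10]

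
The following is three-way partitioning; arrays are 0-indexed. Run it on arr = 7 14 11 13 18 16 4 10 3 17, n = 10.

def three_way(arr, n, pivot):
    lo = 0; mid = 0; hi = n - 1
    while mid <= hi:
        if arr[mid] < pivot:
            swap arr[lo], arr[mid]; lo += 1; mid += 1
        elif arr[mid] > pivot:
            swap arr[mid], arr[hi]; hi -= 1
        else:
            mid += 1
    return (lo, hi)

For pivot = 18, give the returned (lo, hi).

lo=0 mid=0 hi=9
7<18: swap(0,0), lo=1 mid=1 ⇒ 7 14 11 13 18 16 4 10 3 17
14<18: swap(1,1), lo=2 mid=2 ⇒ 7 14 11 13 18 16 4 10 3 17
11<18: swap(2,2), lo=3 mid=3 ⇒ 7 14 11 13 18 16 4 10 3 17
13<18: swap(3,3), lo=4 mid=4 ⇒ 7 14 11 13 18 16 4 10 3 17
18=18: mid=5
16<18: swap(4,5), lo=5 mid=6 ⇒ 7 14 11 13 16 18 4 10 3 17
4<18: swap(5,6), lo=6 mid=7 ⇒ 7 14 11 13 16 4 18 10 3 17
10<18: swap(6,7), lo=7 mid=8 ⇒ 7 14 11 13 16 4 10 18 3 17
3<18: swap(7,8), lo=8 mid=9 ⇒ 7 14 11 13 16 4 10 3 18 17
17<18: swap(8,9), lo=9 mid=10 ⇒ 7 14 11 13 16 4 10 3 17 18
done. lo=9 hi=9; arr=7 14 11 13 16 4 10 3 17 18

(9, 9)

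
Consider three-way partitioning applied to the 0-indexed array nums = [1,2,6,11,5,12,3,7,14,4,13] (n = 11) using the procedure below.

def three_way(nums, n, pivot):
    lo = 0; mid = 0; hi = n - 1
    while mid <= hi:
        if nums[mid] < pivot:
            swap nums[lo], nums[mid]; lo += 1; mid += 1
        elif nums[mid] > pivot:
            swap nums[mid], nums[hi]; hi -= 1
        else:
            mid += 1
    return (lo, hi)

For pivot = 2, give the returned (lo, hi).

(1, 1)

lo=0 mid=0 hi=10
1<2: swap(0,0), lo=1 mid=1 ⇒ [1,2,6,11,5,12,3,7,14,4,13]
2=2: mid=2
6>2: swap(2,10), hi=9 ⇒ [1,2,13,11,5,12,3,7,14,4,6]
13>2: swap(2,9), hi=8 ⇒ [1,2,4,11,5,12,3,7,14,13,6]
4>2: swap(2,8), hi=7 ⇒ [1,2,14,11,5,12,3,7,4,13,6]
14>2: swap(2,7), hi=6 ⇒ [1,2,7,11,5,12,3,14,4,13,6]
7>2: swap(2,6), hi=5 ⇒ [1,2,3,11,5,12,7,14,4,13,6]
3>2: swap(2,5), hi=4 ⇒ [1,2,12,11,5,3,7,14,4,13,6]
12>2: swap(2,4), hi=3 ⇒ [1,2,5,11,12,3,7,14,4,13,6]
5>2: swap(2,3), hi=2 ⇒ [1,2,11,5,12,3,7,14,4,13,6]
11>2: swap(2,2), hi=1 ⇒ [1,2,11,5,12,3,7,14,4,13,6]
done. lo=1 hi=1; nums=[1,2,11,5,12,3,7,14,4,13,6]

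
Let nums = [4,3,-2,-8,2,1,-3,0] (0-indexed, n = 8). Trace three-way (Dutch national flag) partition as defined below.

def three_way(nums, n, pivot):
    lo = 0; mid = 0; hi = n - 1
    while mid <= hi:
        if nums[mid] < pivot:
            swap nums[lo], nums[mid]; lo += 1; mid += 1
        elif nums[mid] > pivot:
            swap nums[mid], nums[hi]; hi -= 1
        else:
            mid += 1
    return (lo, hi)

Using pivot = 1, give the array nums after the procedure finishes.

pivot = 1; lo=0, mid=0, hi=7
nums[mid]=4>1: swap nums[0],nums[7]; hi=6 → [0,3,-2,-8,2,1,-3,4]
nums[mid]=0<1: swap nums[0],nums[0]; lo=1,mid=1 → [0,3,-2,-8,2,1,-3,4]
nums[mid]=3>1: swap nums[1],nums[6]; hi=5 → [0,-3,-2,-8,2,1,3,4]
nums[mid]=-3<1: swap nums[1],nums[1]; lo=2,mid=2 → [0,-3,-2,-8,2,1,3,4]
nums[mid]=-2<1: swap nums[2],nums[2]; lo=3,mid=3 → [0,-3,-2,-8,2,1,3,4]
nums[mid]=-8<1: swap nums[3],nums[3]; lo=4,mid=4 → [0,-3,-2,-8,2,1,3,4]
nums[mid]=2>1: swap nums[4],nums[5]; hi=4 → [0,-3,-2,-8,1,2,3,4]
nums[mid]=1=1: mid=5
end: lo=4, hi=4; nums = [0,-3,-2,-8,1,2,3,4]

[0,-3,-2,-8,1,2,3,4]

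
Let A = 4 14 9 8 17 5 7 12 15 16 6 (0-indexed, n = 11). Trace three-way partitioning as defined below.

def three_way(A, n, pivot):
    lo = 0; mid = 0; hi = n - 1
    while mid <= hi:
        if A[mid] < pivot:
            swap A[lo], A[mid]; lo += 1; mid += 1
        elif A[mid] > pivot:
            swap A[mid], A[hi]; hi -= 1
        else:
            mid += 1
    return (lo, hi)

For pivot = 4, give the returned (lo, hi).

lo=0 mid=0 hi=10
4=4: mid=1
14>4: swap(1,10), hi=9 ⇒ 4 6 9 8 17 5 7 12 15 16 14
6>4: swap(1,9), hi=8 ⇒ 4 16 9 8 17 5 7 12 15 6 14
16>4: swap(1,8), hi=7 ⇒ 4 15 9 8 17 5 7 12 16 6 14
15>4: swap(1,7), hi=6 ⇒ 4 12 9 8 17 5 7 15 16 6 14
12>4: swap(1,6), hi=5 ⇒ 4 7 9 8 17 5 12 15 16 6 14
7>4: swap(1,5), hi=4 ⇒ 4 5 9 8 17 7 12 15 16 6 14
5>4: swap(1,4), hi=3 ⇒ 4 17 9 8 5 7 12 15 16 6 14
17>4: swap(1,3), hi=2 ⇒ 4 8 9 17 5 7 12 15 16 6 14
8>4: swap(1,2), hi=1 ⇒ 4 9 8 17 5 7 12 15 16 6 14
9>4: swap(1,1), hi=0 ⇒ 4 9 8 17 5 7 12 15 16 6 14
done. lo=0 hi=0; A=4 9 8 17 5 7 12 15 16 6 14

(0, 0)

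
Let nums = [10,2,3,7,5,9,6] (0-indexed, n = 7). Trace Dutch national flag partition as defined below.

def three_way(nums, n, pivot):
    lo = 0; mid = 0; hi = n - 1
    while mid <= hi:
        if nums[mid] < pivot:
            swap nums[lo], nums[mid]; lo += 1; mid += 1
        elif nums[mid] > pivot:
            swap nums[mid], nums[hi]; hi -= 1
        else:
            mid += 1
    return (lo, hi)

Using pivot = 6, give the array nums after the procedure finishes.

[2,3,5,6,9,7,10]

pivot = 6; lo=0, mid=0, hi=6
nums[mid]=10>6: swap nums[0],nums[6]; hi=5 → [6,2,3,7,5,9,10]
nums[mid]=6=6: mid=1
nums[mid]=2<6: swap nums[0],nums[1]; lo=1,mid=2 → [2,6,3,7,5,9,10]
nums[mid]=3<6: swap nums[1],nums[2]; lo=2,mid=3 → [2,3,6,7,5,9,10]
nums[mid]=7>6: swap nums[3],nums[5]; hi=4 → [2,3,6,9,5,7,10]
nums[mid]=9>6: swap nums[3],nums[4]; hi=3 → [2,3,6,5,9,7,10]
nums[mid]=5<6: swap nums[2],nums[3]; lo=3,mid=4 → [2,3,5,6,9,7,10]
end: lo=3, hi=3; nums = [2,3,5,6,9,7,10]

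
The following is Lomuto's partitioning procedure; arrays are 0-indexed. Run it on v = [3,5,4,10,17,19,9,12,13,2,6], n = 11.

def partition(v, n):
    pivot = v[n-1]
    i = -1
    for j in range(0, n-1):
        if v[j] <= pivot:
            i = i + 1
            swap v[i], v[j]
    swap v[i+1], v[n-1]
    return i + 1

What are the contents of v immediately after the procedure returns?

[3,5,4,2,6,19,9,12,13,10,17]

pivot = v[10] = 6; i = -1
j=0: v[0]=3 ≤ 6 → i=0, swap v[0],v[0] (no change) → [3,5,4,10,17,19,9,12,13,2,6]
j=1: v[1]=5 ≤ 6 → i=1, swap v[1],v[1] (no change) → [3,5,4,10,17,19,9,12,13,2,6]
j=2: v[2]=4 ≤ 6 → i=2, swap v[2],v[2] (no change) → [3,5,4,10,17,19,9,12,13,2,6]
j=3: v[3]=10 > 6 → no swap
j=4: v[4]=17 > 6 → no swap
j=5: v[5]=19 > 6 → no swap
j=6: v[6]=9 > 6 → no swap
j=7: v[7]=12 > 6 → no swap
j=8: v[8]=13 > 6 → no swap
j=9: v[9]=2 ≤ 6 → i=3, swap v[3],v[9] → [3,5,4,2,17,19,9,12,13,10,6]
final swap v[4],v[10] → [3,5,4,2,6,19,9,12,13,10,17]; return 4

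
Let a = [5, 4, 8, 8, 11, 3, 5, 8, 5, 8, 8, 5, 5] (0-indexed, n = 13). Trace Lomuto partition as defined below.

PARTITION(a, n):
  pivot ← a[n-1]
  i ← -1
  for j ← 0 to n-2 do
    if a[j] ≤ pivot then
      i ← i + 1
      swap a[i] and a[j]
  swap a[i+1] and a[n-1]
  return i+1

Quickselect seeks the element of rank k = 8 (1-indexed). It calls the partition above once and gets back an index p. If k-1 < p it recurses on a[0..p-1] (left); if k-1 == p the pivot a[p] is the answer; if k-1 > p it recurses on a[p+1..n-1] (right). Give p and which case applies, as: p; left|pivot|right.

pivot=5, i=-1
j=0: 5≤5, i=0, swap(0,0) ⇒ [5, 4, 8, 8, 11, 3, 5, 8, 5, 8, 8, 5, 5]
j=1: 4≤5, i=1, swap(1,1) ⇒ [5, 4, 8, 8, 11, 3, 5, 8, 5, 8, 8, 5, 5]
j=2: 8>5, skip
j=3: 8>5, skip
j=4: 11>5, skip
j=5: 3≤5, i=2, swap(2,5) ⇒ [5, 4, 3, 8, 11, 8, 5, 8, 5, 8, 8, 5, 5]
j=6: 5≤5, i=3, swap(3,6) ⇒ [5, 4, 3, 5, 11, 8, 8, 8, 5, 8, 8, 5, 5]
j=7: 8>5, skip
j=8: 5≤5, i=4, swap(4,8) ⇒ [5, 4, 3, 5, 5, 8, 8, 8, 11, 8, 8, 5, 5]
j=9: 8>5, skip
j=10: 8>5, skip
j=11: 5≤5, i=5, swap(5,11) ⇒ [5, 4, 3, 5, 5, 5, 8, 8, 11, 8, 8, 8, 5]
swap(6,12) ⇒ [5, 4, 3, 5, 5, 5, 5, 8, 11, 8, 8, 8, 8]; return 6
p = 6; k-1 = 7 > 6 ⇒ right

6; right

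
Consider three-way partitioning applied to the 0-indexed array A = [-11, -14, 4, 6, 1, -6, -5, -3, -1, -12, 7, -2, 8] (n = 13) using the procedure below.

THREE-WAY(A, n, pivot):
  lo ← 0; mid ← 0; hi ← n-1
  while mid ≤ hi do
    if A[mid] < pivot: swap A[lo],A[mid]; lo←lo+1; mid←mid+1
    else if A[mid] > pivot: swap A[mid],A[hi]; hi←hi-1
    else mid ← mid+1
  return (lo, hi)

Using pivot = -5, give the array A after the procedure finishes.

[-11, -14, -12, -6, -5, 1, -3, -1, 6, 7, -2, 8, 4]

pivot = -5; lo=0, mid=0, hi=12
A[mid]=-11<-5: swap A[0],A[0]; lo=1,mid=1 → [-11, -14, 4, 6, 1, -6, -5, -3, -1, -12, 7, -2, 8]
A[mid]=-14<-5: swap A[1],A[1]; lo=2,mid=2 → [-11, -14, 4, 6, 1, -6, -5, -3, -1, -12, 7, -2, 8]
A[mid]=4>-5: swap A[2],A[12]; hi=11 → [-11, -14, 8, 6, 1, -6, -5, -3, -1, -12, 7, -2, 4]
A[mid]=8>-5: swap A[2],A[11]; hi=10 → [-11, -14, -2, 6, 1, -6, -5, -3, -1, -12, 7, 8, 4]
A[mid]=-2>-5: swap A[2],A[10]; hi=9 → [-11, -14, 7, 6, 1, -6, -5, -3, -1, -12, -2, 8, 4]
A[mid]=7>-5: swap A[2],A[9]; hi=8 → [-11, -14, -12, 6, 1, -6, -5, -3, -1, 7, -2, 8, 4]
A[mid]=-12<-5: swap A[2],A[2]; lo=3,mid=3 → [-11, -14, -12, 6, 1, -6, -5, -3, -1, 7, -2, 8, 4]
A[mid]=6>-5: swap A[3],A[8]; hi=7 → [-11, -14, -12, -1, 1, -6, -5, -3, 6, 7, -2, 8, 4]
A[mid]=-1>-5: swap A[3],A[7]; hi=6 → [-11, -14, -12, -3, 1, -6, -5, -1, 6, 7, -2, 8, 4]
A[mid]=-3>-5: swap A[3],A[6]; hi=5 → [-11, -14, -12, -5, 1, -6, -3, -1, 6, 7, -2, 8, 4]
A[mid]=-5=-5: mid=4
A[mid]=1>-5: swap A[4],A[5]; hi=4 → [-11, -14, -12, -5, -6, 1, -3, -1, 6, 7, -2, 8, 4]
A[mid]=-6<-5: swap A[3],A[4]; lo=4,mid=5 → [-11, -14, -12, -6, -5, 1, -3, -1, 6, 7, -2, 8, 4]
end: lo=4, hi=4; A = [-11, -14, -12, -6, -5, 1, -3, -1, 6, 7, -2, 8, 4]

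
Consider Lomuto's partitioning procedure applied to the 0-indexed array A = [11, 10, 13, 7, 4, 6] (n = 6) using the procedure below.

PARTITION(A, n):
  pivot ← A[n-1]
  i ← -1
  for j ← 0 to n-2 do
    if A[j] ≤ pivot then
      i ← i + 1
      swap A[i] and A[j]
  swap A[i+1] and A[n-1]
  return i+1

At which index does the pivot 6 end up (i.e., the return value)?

pivot = A[5] = 6; i = -1
j=0: A[0]=11 > 6 → no swap
j=1: A[1]=10 > 6 → no swap
j=2: A[2]=13 > 6 → no swap
j=3: A[3]=7 > 6 → no swap
j=4: A[4]=4 ≤ 6 → i=0, swap A[0],A[4] → [4, 10, 13, 7, 11, 6]
final swap A[1],A[5] → [4, 6, 13, 7, 11, 10]; return 1

1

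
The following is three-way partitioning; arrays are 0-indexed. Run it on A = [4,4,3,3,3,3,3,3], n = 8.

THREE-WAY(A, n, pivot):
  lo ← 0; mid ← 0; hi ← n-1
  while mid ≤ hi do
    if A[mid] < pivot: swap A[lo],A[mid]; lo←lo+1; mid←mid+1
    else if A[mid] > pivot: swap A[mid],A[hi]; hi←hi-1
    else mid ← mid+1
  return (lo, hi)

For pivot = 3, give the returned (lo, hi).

lo=0 mid=0 hi=7
4>3: swap(0,7), hi=6 ⇒ [3,4,3,3,3,3,3,4]
3=3: mid=1
4>3: swap(1,6), hi=5 ⇒ [3,3,3,3,3,3,4,4]
3=3: mid=2
3=3: mid=3
3=3: mid=4
3=3: mid=5
3=3: mid=6
done. lo=0 hi=5; A=[3,3,3,3,3,3,4,4]

(0, 5)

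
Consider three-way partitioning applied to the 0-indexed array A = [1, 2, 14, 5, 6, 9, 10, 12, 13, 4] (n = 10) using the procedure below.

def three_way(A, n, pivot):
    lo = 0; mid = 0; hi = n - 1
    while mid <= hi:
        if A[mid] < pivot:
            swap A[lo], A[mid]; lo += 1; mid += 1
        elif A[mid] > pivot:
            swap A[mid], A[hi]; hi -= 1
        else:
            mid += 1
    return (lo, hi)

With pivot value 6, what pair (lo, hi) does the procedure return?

lo=0 mid=0 hi=9
1<6: swap(0,0), lo=1 mid=1 ⇒ [1, 2, 14, 5, 6, 9, 10, 12, 13, 4]
2<6: swap(1,1), lo=2 mid=2 ⇒ [1, 2, 14, 5, 6, 9, 10, 12, 13, 4]
14>6: swap(2,9), hi=8 ⇒ [1, 2, 4, 5, 6, 9, 10, 12, 13, 14]
4<6: swap(2,2), lo=3 mid=3 ⇒ [1, 2, 4, 5, 6, 9, 10, 12, 13, 14]
5<6: swap(3,3), lo=4 mid=4 ⇒ [1, 2, 4, 5, 6, 9, 10, 12, 13, 14]
6=6: mid=5
9>6: swap(5,8), hi=7 ⇒ [1, 2, 4, 5, 6, 13, 10, 12, 9, 14]
13>6: swap(5,7), hi=6 ⇒ [1, 2, 4, 5, 6, 12, 10, 13, 9, 14]
12>6: swap(5,6), hi=5 ⇒ [1, 2, 4, 5, 6, 10, 12, 13, 9, 14]
10>6: swap(5,5), hi=4 ⇒ [1, 2, 4, 5, 6, 10, 12, 13, 9, 14]
done. lo=4 hi=4; A=[1, 2, 4, 5, 6, 10, 12, 13, 9, 14]

(4, 4)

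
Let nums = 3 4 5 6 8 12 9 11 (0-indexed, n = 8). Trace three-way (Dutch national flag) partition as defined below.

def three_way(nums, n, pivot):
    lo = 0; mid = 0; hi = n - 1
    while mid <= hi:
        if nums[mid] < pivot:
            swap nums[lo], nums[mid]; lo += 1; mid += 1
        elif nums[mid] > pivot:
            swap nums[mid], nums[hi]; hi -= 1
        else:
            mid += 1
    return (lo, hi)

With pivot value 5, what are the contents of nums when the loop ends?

pivot = 5; lo=0, mid=0, hi=7
nums[mid]=3<5: swap nums[0],nums[0]; lo=1,mid=1 → 3 4 5 6 8 12 9 11
nums[mid]=4<5: swap nums[1],nums[1]; lo=2,mid=2 → 3 4 5 6 8 12 9 11
nums[mid]=5=5: mid=3
nums[mid]=6>5: swap nums[3],nums[7]; hi=6 → 3 4 5 11 8 12 9 6
nums[mid]=11>5: swap nums[3],nums[6]; hi=5 → 3 4 5 9 8 12 11 6
nums[mid]=9>5: swap nums[3],nums[5]; hi=4 → 3 4 5 12 8 9 11 6
nums[mid]=12>5: swap nums[3],nums[4]; hi=3 → 3 4 5 8 12 9 11 6
nums[mid]=8>5: swap nums[3],nums[3]; hi=2 → 3 4 5 8 12 9 11 6
end: lo=2, hi=2; nums = 3 4 5 8 12 9 11 6

3 4 5 8 12 9 11 6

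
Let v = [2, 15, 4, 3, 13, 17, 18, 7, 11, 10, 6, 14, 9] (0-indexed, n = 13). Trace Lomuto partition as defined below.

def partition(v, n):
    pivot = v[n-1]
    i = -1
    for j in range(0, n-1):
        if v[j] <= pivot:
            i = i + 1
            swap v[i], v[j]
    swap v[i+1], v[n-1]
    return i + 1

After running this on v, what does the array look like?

pivot=9, i=-1
j=0: 2≤9, i=0, swap(0,0) ⇒ [2, 15, 4, 3, 13, 17, 18, 7, 11, 10, 6, 14, 9]
j=1: 15>9, skip
j=2: 4≤9, i=1, swap(1,2) ⇒ [2, 4, 15, 3, 13, 17, 18, 7, 11, 10, 6, 14, 9]
j=3: 3≤9, i=2, swap(2,3) ⇒ [2, 4, 3, 15, 13, 17, 18, 7, 11, 10, 6, 14, 9]
j=4: 13>9, skip
j=5: 17>9, skip
j=6: 18>9, skip
j=7: 7≤9, i=3, swap(3,7) ⇒ [2, 4, 3, 7, 13, 17, 18, 15, 11, 10, 6, 14, 9]
j=8: 11>9, skip
j=9: 10>9, skip
j=10: 6≤9, i=4, swap(4,10) ⇒ [2, 4, 3, 7, 6, 17, 18, 15, 11, 10, 13, 14, 9]
j=11: 14>9, skip
swap(5,12) ⇒ [2, 4, 3, 7, 6, 9, 18, 15, 11, 10, 13, 14, 17]; return 5

[2, 4, 3, 7, 6, 9, 18, 15, 11, 10, 13, 14, 17]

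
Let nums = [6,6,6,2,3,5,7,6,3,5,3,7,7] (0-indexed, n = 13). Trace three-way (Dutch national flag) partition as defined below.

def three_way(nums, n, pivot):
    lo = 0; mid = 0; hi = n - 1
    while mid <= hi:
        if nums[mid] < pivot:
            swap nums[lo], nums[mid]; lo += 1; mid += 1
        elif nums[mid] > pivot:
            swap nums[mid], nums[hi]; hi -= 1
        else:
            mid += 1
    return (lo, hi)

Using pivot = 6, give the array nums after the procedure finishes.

[2,3,5,3,3,5,6,6,6,6,7,7,7]

pivot = 6; lo=0, mid=0, hi=12
nums[mid]=6=6: mid=1
nums[mid]=6=6: mid=2
nums[mid]=6=6: mid=3
nums[mid]=2<6: swap nums[0],nums[3]; lo=1,mid=4 → [2,6,6,6,3,5,7,6,3,5,3,7,7]
nums[mid]=3<6: swap nums[1],nums[4]; lo=2,mid=5 → [2,3,6,6,6,5,7,6,3,5,3,7,7]
nums[mid]=5<6: swap nums[2],nums[5]; lo=3,mid=6 → [2,3,5,6,6,6,7,6,3,5,3,7,7]
nums[mid]=7>6: swap nums[6],nums[12]; hi=11 → [2,3,5,6,6,6,7,6,3,5,3,7,7]
nums[mid]=7>6: swap nums[6],nums[11]; hi=10 → [2,3,5,6,6,6,7,6,3,5,3,7,7]
nums[mid]=7>6: swap nums[6],nums[10]; hi=9 → [2,3,5,6,6,6,3,6,3,5,7,7,7]
nums[mid]=3<6: swap nums[3],nums[6]; lo=4,mid=7 → [2,3,5,3,6,6,6,6,3,5,7,7,7]
nums[mid]=6=6: mid=8
nums[mid]=3<6: swap nums[4],nums[8]; lo=5,mid=9 → [2,3,5,3,3,6,6,6,6,5,7,7,7]
nums[mid]=5<6: swap nums[5],nums[9]; lo=6,mid=10 → [2,3,5,3,3,5,6,6,6,6,7,7,7]
end: lo=6, hi=9; nums = [2,3,5,3,3,5,6,6,6,6,7,7,7]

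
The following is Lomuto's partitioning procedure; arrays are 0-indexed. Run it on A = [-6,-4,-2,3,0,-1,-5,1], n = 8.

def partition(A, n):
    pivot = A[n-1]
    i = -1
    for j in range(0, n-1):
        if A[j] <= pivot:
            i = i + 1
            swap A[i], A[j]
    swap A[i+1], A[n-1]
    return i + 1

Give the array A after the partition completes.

pivot=1, i=-1
j=0: -6≤1, i=0, swap(0,0) ⇒ [-6,-4,-2,3,0,-1,-5,1]
j=1: -4≤1, i=1, swap(1,1) ⇒ [-6,-4,-2,3,0,-1,-5,1]
j=2: -2≤1, i=2, swap(2,2) ⇒ [-6,-4,-2,3,0,-1,-5,1]
j=3: 3>1, skip
j=4: 0≤1, i=3, swap(3,4) ⇒ [-6,-4,-2,0,3,-1,-5,1]
j=5: -1≤1, i=4, swap(4,5) ⇒ [-6,-4,-2,0,-1,3,-5,1]
j=6: -5≤1, i=5, swap(5,6) ⇒ [-6,-4,-2,0,-1,-5,3,1]
swap(6,7) ⇒ [-6,-4,-2,0,-1,-5,1,3]; return 6

[-6,-4,-2,0,-1,-5,1,3]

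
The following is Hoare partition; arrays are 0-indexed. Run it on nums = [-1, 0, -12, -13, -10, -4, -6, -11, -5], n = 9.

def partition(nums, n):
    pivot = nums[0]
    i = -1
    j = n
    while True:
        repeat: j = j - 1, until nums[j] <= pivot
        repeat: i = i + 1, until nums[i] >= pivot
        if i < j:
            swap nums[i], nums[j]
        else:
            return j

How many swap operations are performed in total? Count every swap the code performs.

2

pivot = nums[0] = -1; i = -1, j = 9
j→8 (nums[8]=-5≤-1), i→0 (nums[0]=-1≥-1); i<j, swap → [-5, 0, -12, -13, -10, -4, -6, -11, -1]
j→7 (nums[7]=-11≤-1), i→1 (nums[1]=0≥-1); i<j, swap → [-5, -11, -12, -13, -10, -4, -6, 0, -1]
j→6, i→7; i≥j, return j=6. nums = [-5, -11, -12, -13, -10, -4, -6, 0, -1]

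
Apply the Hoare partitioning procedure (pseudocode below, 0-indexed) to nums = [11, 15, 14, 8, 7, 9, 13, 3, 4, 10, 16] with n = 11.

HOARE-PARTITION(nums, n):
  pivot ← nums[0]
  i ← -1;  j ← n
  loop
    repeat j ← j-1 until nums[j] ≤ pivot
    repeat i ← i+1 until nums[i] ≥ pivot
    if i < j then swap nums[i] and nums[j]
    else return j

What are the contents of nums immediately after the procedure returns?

[10, 4, 3, 8, 7, 9, 13, 14, 15, 11, 16]

pivot = nums[0] = 11; i = -1, j = 11
j→9 (nums[9]=10≤11), i→0 (nums[0]=11≥11); i<j, swap → [10, 15, 14, 8, 7, 9, 13, 3, 4, 11, 16]
j→8 (nums[8]=4≤11), i→1 (nums[1]=15≥11); i<j, swap → [10, 4, 14, 8, 7, 9, 13, 3, 15, 11, 16]
j→7 (nums[7]=3≤11), i→2 (nums[2]=14≥11); i<j, swap → [10, 4, 3, 8, 7, 9, 13, 14, 15, 11, 16]
j→5, i→6; i≥j, return j=5. nums = [10, 4, 3, 8, 7, 9, 13, 14, 15, 11, 16]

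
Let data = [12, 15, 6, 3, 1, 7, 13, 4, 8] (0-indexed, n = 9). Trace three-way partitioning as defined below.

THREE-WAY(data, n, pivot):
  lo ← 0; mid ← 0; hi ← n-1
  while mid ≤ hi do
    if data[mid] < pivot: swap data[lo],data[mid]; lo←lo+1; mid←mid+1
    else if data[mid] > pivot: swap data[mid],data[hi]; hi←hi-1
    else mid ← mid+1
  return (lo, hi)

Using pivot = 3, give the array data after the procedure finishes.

pivot = 3; lo=0, mid=0, hi=8
data[mid]=12>3: swap data[0],data[8]; hi=7 → [8, 15, 6, 3, 1, 7, 13, 4, 12]
data[mid]=8>3: swap data[0],data[7]; hi=6 → [4, 15, 6, 3, 1, 7, 13, 8, 12]
data[mid]=4>3: swap data[0],data[6]; hi=5 → [13, 15, 6, 3, 1, 7, 4, 8, 12]
data[mid]=13>3: swap data[0],data[5]; hi=4 → [7, 15, 6, 3, 1, 13, 4, 8, 12]
data[mid]=7>3: swap data[0],data[4]; hi=3 → [1, 15, 6, 3, 7, 13, 4, 8, 12]
data[mid]=1<3: swap data[0],data[0]; lo=1,mid=1 → [1, 15, 6, 3, 7, 13, 4, 8, 12]
data[mid]=15>3: swap data[1],data[3]; hi=2 → [1, 3, 6, 15, 7, 13, 4, 8, 12]
data[mid]=3=3: mid=2
data[mid]=6>3: swap data[2],data[2]; hi=1 → [1, 3, 6, 15, 7, 13, 4, 8, 12]
end: lo=1, hi=1; data = [1, 3, 6, 15, 7, 13, 4, 8, 12]

[1, 3, 6, 15, 7, 13, 4, 8, 12]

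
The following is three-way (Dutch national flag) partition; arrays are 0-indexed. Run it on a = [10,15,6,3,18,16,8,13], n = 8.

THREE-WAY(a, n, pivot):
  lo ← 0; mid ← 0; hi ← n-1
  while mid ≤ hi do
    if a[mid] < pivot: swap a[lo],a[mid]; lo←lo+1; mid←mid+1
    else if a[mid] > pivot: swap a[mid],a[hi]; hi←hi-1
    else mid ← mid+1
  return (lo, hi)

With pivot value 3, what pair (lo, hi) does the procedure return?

pivot = 3; lo=0, mid=0, hi=7
a[mid]=10>3: swap a[0],a[7]; hi=6 → [13,15,6,3,18,16,8,10]
a[mid]=13>3: swap a[0],a[6]; hi=5 → [8,15,6,3,18,16,13,10]
a[mid]=8>3: swap a[0],a[5]; hi=4 → [16,15,6,3,18,8,13,10]
a[mid]=16>3: swap a[0],a[4]; hi=3 → [18,15,6,3,16,8,13,10]
a[mid]=18>3: swap a[0],a[3]; hi=2 → [3,15,6,18,16,8,13,10]
a[mid]=3=3: mid=1
a[mid]=15>3: swap a[1],a[2]; hi=1 → [3,6,15,18,16,8,13,10]
a[mid]=6>3: swap a[1],a[1]; hi=0 → [3,6,15,18,16,8,13,10]
end: lo=0, hi=0; a = [3,6,15,18,16,8,13,10]

(0, 0)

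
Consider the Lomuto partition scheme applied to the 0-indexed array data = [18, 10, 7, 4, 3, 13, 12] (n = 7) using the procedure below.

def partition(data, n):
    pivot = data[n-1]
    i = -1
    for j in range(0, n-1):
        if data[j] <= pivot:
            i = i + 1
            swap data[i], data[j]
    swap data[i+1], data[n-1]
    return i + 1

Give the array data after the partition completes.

pivot=12, i=-1
j=0: 18>12, skip
j=1: 10≤12, i=0, swap(0,1) ⇒ [10, 18, 7, 4, 3, 13, 12]
j=2: 7≤12, i=1, swap(1,2) ⇒ [10, 7, 18, 4, 3, 13, 12]
j=3: 4≤12, i=2, swap(2,3) ⇒ [10, 7, 4, 18, 3, 13, 12]
j=4: 3≤12, i=3, swap(3,4) ⇒ [10, 7, 4, 3, 18, 13, 12]
j=5: 13>12, skip
swap(4,6) ⇒ [10, 7, 4, 3, 12, 13, 18]; return 4

[10, 7, 4, 3, 12, 13, 18]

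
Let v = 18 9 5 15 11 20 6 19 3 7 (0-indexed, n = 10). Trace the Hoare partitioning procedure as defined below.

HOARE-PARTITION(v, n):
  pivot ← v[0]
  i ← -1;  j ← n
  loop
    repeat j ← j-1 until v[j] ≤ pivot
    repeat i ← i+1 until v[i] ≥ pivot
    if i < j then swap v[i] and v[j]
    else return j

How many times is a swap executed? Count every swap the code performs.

pivot=18
j stops at 9 (7), i stops at 0 (18); swap ⇒ 7 9 5 15 11 20 6 19 3 18
j stops at 8 (3), i stops at 5 (20); swap ⇒ 7 9 5 15 11 3 6 19 20 18
j stops at 6, i stops at 7; i≥j ⇒ return 6. v=7 9 5 15 11 3 6 19 20 18

2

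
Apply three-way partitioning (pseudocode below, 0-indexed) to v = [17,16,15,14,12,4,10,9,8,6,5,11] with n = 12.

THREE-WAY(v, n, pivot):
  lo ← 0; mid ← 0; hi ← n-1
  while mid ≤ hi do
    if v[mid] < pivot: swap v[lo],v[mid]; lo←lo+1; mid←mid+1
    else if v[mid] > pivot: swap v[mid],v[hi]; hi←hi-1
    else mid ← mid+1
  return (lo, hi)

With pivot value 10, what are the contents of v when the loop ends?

[5,6,8,9,4,10,12,14,15,16,11,17]

pivot = 10; lo=0, mid=0, hi=11
v[mid]=17>10: swap v[0],v[11]; hi=10 → [11,16,15,14,12,4,10,9,8,6,5,17]
v[mid]=11>10: swap v[0],v[10]; hi=9 → [5,16,15,14,12,4,10,9,8,6,11,17]
v[mid]=5<10: swap v[0],v[0]; lo=1,mid=1 → [5,16,15,14,12,4,10,9,8,6,11,17]
v[mid]=16>10: swap v[1],v[9]; hi=8 → [5,6,15,14,12,4,10,9,8,16,11,17]
v[mid]=6<10: swap v[1],v[1]; lo=2,mid=2 → [5,6,15,14,12,4,10,9,8,16,11,17]
v[mid]=15>10: swap v[2],v[8]; hi=7 → [5,6,8,14,12,4,10,9,15,16,11,17]
v[mid]=8<10: swap v[2],v[2]; lo=3,mid=3 → [5,6,8,14,12,4,10,9,15,16,11,17]
v[mid]=14>10: swap v[3],v[7]; hi=6 → [5,6,8,9,12,4,10,14,15,16,11,17]
v[mid]=9<10: swap v[3],v[3]; lo=4,mid=4 → [5,6,8,9,12,4,10,14,15,16,11,17]
v[mid]=12>10: swap v[4],v[6]; hi=5 → [5,6,8,9,10,4,12,14,15,16,11,17]
v[mid]=10=10: mid=5
v[mid]=4<10: swap v[4],v[5]; lo=5,mid=6 → [5,6,8,9,4,10,12,14,15,16,11,17]
end: lo=5, hi=5; v = [5,6,8,9,4,10,12,14,15,16,11,17]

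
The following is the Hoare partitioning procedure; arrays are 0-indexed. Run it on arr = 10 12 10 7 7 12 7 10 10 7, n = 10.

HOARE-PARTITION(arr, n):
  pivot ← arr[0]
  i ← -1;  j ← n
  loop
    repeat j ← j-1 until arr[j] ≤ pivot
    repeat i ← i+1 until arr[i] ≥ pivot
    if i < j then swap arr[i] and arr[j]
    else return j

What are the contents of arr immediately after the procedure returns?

pivot = arr[0] = 10; i = -1, j = 10
j→9 (arr[9]=7≤10), i→0 (arr[0]=10≥10); i<j, swap → 7 12 10 7 7 12 7 10 10 10
j→8 (arr[8]=10≤10), i→1 (arr[1]=12≥10); i<j, swap → 7 10 10 7 7 12 7 10 12 10
j→7 (arr[7]=10≤10), i→2 (arr[2]=10≥10); i<j, swap → 7 10 10 7 7 12 7 10 12 10
j→6 (arr[6]=7≤10), i→5 (arr[5]=12≥10); i<j, swap → 7 10 10 7 7 7 12 10 12 10
j→5, i→6; i≥j, return j=5. arr = 7 10 10 7 7 7 12 10 12 10

7 10 10 7 7 7 12 10 12 10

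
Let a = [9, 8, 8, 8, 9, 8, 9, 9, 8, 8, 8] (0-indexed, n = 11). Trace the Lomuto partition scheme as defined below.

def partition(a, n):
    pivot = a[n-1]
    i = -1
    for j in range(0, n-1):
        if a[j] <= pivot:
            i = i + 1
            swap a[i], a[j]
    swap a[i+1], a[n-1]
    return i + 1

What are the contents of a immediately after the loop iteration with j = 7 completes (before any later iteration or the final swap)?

pivot = a[10] = 8; i = -1
j=0: a[0]=9 > 8 → no swap
j=1: a[1]=8 ≤ 8 → i=0, swap a[0],a[1] → [8, 9, 8, 8, 9, 8, 9, 9, 8, 8, 8]
j=2: a[2]=8 ≤ 8 → i=1, swap a[1],a[2] → [8, 8, 9, 8, 9, 8, 9, 9, 8, 8, 8]
j=3: a[3]=8 ≤ 8 → i=2, swap a[2],a[3] → [8, 8, 8, 9, 9, 8, 9, 9, 8, 8, 8]
j=4: a[4]=9 > 8 → no swap
j=5: a[5]=8 ≤ 8 → i=3, swap a[3],a[5] → [8, 8, 8, 8, 9, 9, 9, 9, 8, 8, 8]
j=6: a[6]=9 > 8 → no swap
j=7: a[7]=9 > 8 → no swap
(after j=7) a = [8, 8, 8, 8, 9, 9, 9, 9, 8, 8, 8]

[8, 8, 8, 8, 9, 9, 9, 9, 8, 8, 8]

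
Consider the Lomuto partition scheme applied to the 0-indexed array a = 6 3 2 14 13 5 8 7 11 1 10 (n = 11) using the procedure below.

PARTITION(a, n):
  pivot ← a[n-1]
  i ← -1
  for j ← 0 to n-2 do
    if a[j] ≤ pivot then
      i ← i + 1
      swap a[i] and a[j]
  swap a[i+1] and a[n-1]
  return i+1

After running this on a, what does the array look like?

6 3 2 5 8 7 1 10 11 13 14

pivot=10, i=-1
j=0: 6≤10, i=0, swap(0,0) ⇒ 6 3 2 14 13 5 8 7 11 1 10
j=1: 3≤10, i=1, swap(1,1) ⇒ 6 3 2 14 13 5 8 7 11 1 10
j=2: 2≤10, i=2, swap(2,2) ⇒ 6 3 2 14 13 5 8 7 11 1 10
j=3: 14>10, skip
j=4: 13>10, skip
j=5: 5≤10, i=3, swap(3,5) ⇒ 6 3 2 5 13 14 8 7 11 1 10
j=6: 8≤10, i=4, swap(4,6) ⇒ 6 3 2 5 8 14 13 7 11 1 10
j=7: 7≤10, i=5, swap(5,7) ⇒ 6 3 2 5 8 7 13 14 11 1 10
j=8: 11>10, skip
j=9: 1≤10, i=6, swap(6,9) ⇒ 6 3 2 5 8 7 1 14 11 13 10
swap(7,10) ⇒ 6 3 2 5 8 7 1 10 11 13 14; return 7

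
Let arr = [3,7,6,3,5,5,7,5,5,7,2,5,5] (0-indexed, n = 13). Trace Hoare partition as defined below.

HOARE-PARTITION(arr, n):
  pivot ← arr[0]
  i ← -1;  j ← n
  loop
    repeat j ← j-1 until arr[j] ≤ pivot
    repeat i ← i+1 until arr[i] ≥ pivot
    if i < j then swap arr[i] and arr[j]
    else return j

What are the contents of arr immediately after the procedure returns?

[2,3,6,7,5,5,7,5,5,7,3,5,5]

pivot=3
j stops at 10 (2), i stops at 0 (3); swap ⇒ [2,7,6,3,5,5,7,5,5,7,3,5,5]
j stops at 3 (3), i stops at 1 (7); swap ⇒ [2,3,6,7,5,5,7,5,5,7,3,5,5]
j stops at 1, i stops at 2; i≥j ⇒ return 1. arr=[2,3,6,7,5,5,7,5,5,7,3,5,5]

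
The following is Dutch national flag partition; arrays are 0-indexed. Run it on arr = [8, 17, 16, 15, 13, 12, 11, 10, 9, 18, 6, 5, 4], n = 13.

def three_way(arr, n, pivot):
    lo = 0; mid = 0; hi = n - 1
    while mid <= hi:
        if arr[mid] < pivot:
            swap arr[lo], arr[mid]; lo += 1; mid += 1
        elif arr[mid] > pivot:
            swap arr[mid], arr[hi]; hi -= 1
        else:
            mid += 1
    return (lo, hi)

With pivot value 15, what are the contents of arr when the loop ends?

lo=0 mid=0 hi=12
8<15: swap(0,0), lo=1 mid=1 ⇒ [8, 17, 16, 15, 13, 12, 11, 10, 9, 18, 6, 5, 4]
17>15: swap(1,12), hi=11 ⇒ [8, 4, 16, 15, 13, 12, 11, 10, 9, 18, 6, 5, 17]
4<15: swap(1,1), lo=2 mid=2 ⇒ [8, 4, 16, 15, 13, 12, 11, 10, 9, 18, 6, 5, 17]
16>15: swap(2,11), hi=10 ⇒ [8, 4, 5, 15, 13, 12, 11, 10, 9, 18, 6, 16, 17]
5<15: swap(2,2), lo=3 mid=3 ⇒ [8, 4, 5, 15, 13, 12, 11, 10, 9, 18, 6, 16, 17]
15=15: mid=4
13<15: swap(3,4), lo=4 mid=5 ⇒ [8, 4, 5, 13, 15, 12, 11, 10, 9, 18, 6, 16, 17]
12<15: swap(4,5), lo=5 mid=6 ⇒ [8, 4, 5, 13, 12, 15, 11, 10, 9, 18, 6, 16, 17]
11<15: swap(5,6), lo=6 mid=7 ⇒ [8, 4, 5, 13, 12, 11, 15, 10, 9, 18, 6, 16, 17]
10<15: swap(6,7), lo=7 mid=8 ⇒ [8, 4, 5, 13, 12, 11, 10, 15, 9, 18, 6, 16, 17]
9<15: swap(7,8), lo=8 mid=9 ⇒ [8, 4, 5, 13, 12, 11, 10, 9, 15, 18, 6, 16, 17]
18>15: swap(9,10), hi=9 ⇒ [8, 4, 5, 13, 12, 11, 10, 9, 15, 6, 18, 16, 17]
6<15: swap(8,9), lo=9 mid=10 ⇒ [8, 4, 5, 13, 12, 11, 10, 9, 6, 15, 18, 16, 17]
done. lo=9 hi=9; arr=[8, 4, 5, 13, 12, 11, 10, 9, 6, 15, 18, 16, 17]

[8, 4, 5, 13, 12, 11, 10, 9, 6, 15, 18, 16, 17]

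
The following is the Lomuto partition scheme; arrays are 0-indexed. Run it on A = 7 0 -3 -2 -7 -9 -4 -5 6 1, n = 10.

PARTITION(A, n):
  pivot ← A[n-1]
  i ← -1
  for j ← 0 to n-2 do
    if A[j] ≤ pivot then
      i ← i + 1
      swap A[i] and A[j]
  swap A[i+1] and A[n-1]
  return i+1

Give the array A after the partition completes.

0 -3 -2 -7 -9 -4 -5 1 6 7

pivot = A[9] = 1; i = -1
j=0: A[0]=7 > 1 → no swap
j=1: A[1]=0 ≤ 1 → i=0, swap A[0],A[1] → 0 7 -3 -2 -7 -9 -4 -5 6 1
j=2: A[2]=-3 ≤ 1 → i=1, swap A[1],A[2] → 0 -3 7 -2 -7 -9 -4 -5 6 1
j=3: A[3]=-2 ≤ 1 → i=2, swap A[2],A[3] → 0 -3 -2 7 -7 -9 -4 -5 6 1
j=4: A[4]=-7 ≤ 1 → i=3, swap A[3],A[4] → 0 -3 -2 -7 7 -9 -4 -5 6 1
j=5: A[5]=-9 ≤ 1 → i=4, swap A[4],A[5] → 0 -3 -2 -7 -9 7 -4 -5 6 1
j=6: A[6]=-4 ≤ 1 → i=5, swap A[5],A[6] → 0 -3 -2 -7 -9 -4 7 -5 6 1
j=7: A[7]=-5 ≤ 1 → i=6, swap A[6],A[7] → 0 -3 -2 -7 -9 -4 -5 7 6 1
j=8: A[8]=6 > 1 → no swap
final swap A[7],A[9] → 0 -3 -2 -7 -9 -4 -5 1 6 7; return 7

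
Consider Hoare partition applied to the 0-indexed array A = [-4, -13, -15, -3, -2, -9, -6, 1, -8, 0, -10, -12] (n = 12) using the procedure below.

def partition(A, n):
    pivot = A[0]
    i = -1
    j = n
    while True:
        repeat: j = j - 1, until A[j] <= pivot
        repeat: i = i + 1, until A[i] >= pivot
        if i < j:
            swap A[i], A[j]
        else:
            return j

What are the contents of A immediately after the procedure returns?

pivot=-4
j stops at 11 (-12), i stops at 0 (-4); swap ⇒ [-12, -13, -15, -3, -2, -9, -6, 1, -8, 0, -10, -4]
j stops at 10 (-10), i stops at 3 (-3); swap ⇒ [-12, -13, -15, -10, -2, -9, -6, 1, -8, 0, -3, -4]
j stops at 8 (-8), i stops at 4 (-2); swap ⇒ [-12, -13, -15, -10, -8, -9, -6, 1, -2, 0, -3, -4]
j stops at 6, i stops at 7; i≥j ⇒ return 6. A=[-12, -13, -15, -10, -8, -9, -6, 1, -2, 0, -3, -4]

[-12, -13, -15, -10, -8, -9, -6, 1, -2, 0, -3, -4]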